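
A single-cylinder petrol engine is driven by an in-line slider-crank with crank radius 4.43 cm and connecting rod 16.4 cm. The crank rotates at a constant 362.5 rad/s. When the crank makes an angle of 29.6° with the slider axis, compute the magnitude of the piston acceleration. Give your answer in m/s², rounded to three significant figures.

ω = 362.5 rad/s
x(θ) = r cosθ + √(L² − r² sin²θ); with ω constant, a = ω²·d²x/dθ².
d²x/dθ² = −r cosθ − r²(cos2θ)/√u − r⁴ sin²2θ/(4u^{3/2}),  u = L² − r² sin²θ = 0.0264172 m².
Substituting r = 0.0443 m, L = 0.164 m, θ = 29.6°: d²x/dθ² = -0.044867 m.
a = ω²·d²x/dθ² = (362.5)²·(-0.044867) = -5895.8 m/s²;  |a| = 5895.8 m/s².

5900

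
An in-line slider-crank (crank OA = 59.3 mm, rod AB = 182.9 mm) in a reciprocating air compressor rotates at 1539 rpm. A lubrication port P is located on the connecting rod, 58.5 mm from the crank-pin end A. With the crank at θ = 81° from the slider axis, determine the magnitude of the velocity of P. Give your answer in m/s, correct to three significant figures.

ω = 161.2 rad/s.  Crank-pin speed |V_A| = rω = 9.557 m/s, perpendicular to OA.
Rod angle: sinφ = −(r/L) sinθ ⇒ φ = -18.677°; ω_rod = −rω cosθ/√(L²−r²sin²θ) = -8.6285 rad/s.
V_P = V_A + ω_rod × AP, with AP = 0.0585 m along the rod.
Components: V_Px = −rω sinθ − a·ω_rod·sinφ = -9.601 m/s;  V_Py = rω cosθ + a·ω_rod·cosφ = +1.0169 m/s.
|V_P| = √(V_Px² + V_Py²) = 9.6547 m/s.

9.65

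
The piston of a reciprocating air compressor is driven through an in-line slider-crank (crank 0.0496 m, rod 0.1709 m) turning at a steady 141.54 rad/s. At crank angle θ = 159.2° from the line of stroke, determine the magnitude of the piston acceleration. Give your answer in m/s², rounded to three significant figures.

ω = 141.5 rad/s
x(θ) = r cosθ + √(L² − r² sin²θ); with ω constant, a = ω²·d²x/dθ².
d²x/dθ² = −r cosθ − r²(cos2θ)/√u − r⁴ sin²2θ/(4u^{3/2}),  u = L² − r² sin²θ = 0.0288966 m².
Substituting r = 0.0496 m, L = 0.1709 m, θ = 159.2°: d²x/dθ² = +0.035409 m.
a = ω²·d²x/dθ² = (141.5)²·(+0.035409) = +709.37 m/s²;  |a| = 709.37 m/s².

709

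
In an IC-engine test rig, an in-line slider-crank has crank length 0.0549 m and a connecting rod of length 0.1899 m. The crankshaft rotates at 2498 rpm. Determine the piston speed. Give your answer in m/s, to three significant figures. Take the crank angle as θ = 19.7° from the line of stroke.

6.17

ω = 2π·2498/60 = 261.6 rad/s
For an in-line slider-crank, x = r cosθ + √(L² − r² sin²θ), so v = −rω sinθ·[1 + r cosθ/√(L² − r² sin²θ)].
With r = 0.0549 m, L = 0.1899 m, θ = 19.7°: √(L² − r² sin²θ) = 0.189 m.
v = −0.0549·261.6·0.33710·[1 + 0.0549·0.94147/0.189] = -6.1651 m/s.
|v| = 6.1651 m/s.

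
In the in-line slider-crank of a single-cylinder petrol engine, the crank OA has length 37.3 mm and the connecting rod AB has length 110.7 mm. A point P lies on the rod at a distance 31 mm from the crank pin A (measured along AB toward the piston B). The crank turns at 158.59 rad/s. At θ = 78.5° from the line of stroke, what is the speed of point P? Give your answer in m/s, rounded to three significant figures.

ω = 158.6 rad/s.  Crank-pin speed |V_A| = rω = 5.9154 m/s, perpendicular to OA.
Rod angle: sinφ = −(r/L) sinθ ⇒ φ = -19.280°; ω_rod = −rω cosθ/√(L²−r²sin²θ) = -11.286 rad/s.
V_P = V_A + ω_rod × AP, with AP = 0.031 m along the rod.
Components: V_Px = −rω sinθ − a·ω_rod·sinφ = -5.9122 m/s;  V_Py = rω cosθ + a·ω_rod·cosφ = +0.84908 m/s.
|V_P| = √(V_Px² + V_Py²) = 5.9728 m/s.

5.97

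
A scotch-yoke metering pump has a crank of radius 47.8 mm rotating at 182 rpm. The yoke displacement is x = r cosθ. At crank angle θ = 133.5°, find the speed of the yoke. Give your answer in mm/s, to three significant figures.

ω = 19.06 rad/s (from 182 rpm).
x = r cosθ ⇒ ẋ = −rω sinθ.
|v| = rω|sinθ| = 0.0478·19.06·|sin 133.5°| = 0.66083 m/s = 660.83 mm/s.

661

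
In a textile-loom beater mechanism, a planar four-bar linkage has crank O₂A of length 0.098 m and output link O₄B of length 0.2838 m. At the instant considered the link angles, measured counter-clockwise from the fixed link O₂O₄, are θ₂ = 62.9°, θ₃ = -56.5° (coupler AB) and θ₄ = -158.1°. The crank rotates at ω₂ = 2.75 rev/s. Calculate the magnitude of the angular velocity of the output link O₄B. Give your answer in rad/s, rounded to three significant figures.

5.31

ω₂ = 17.28 rad/s (from 2.75 rev/s).
Differentiating the loop-closure r₂e^{iθ₂}+r₃e^{iθ₃}=r₁+r₄e^{iθ₄} gives r₂ω₂e^{iθ₂}+r₃ω₃e^{iθ₃}=r₄ω₄e^{iθ₄}.
Eliminating the other unknown: ω₄ = r₂ω₂ sin(θ₂−θ₃) / [r₄ sin(θ₄−θ₃)].
Numerator sine = +0.87121; denominator sine = -0.97958.
Result = 0.098·17.28·(+0.87121) / (0.2838·(-0.97958)) = -5.3066 rad/s; magnitude 5.3066 rad/s.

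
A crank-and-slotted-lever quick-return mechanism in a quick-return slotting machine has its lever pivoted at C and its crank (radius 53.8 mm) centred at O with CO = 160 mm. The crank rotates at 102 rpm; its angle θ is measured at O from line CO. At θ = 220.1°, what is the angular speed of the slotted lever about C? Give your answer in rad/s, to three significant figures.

2.57

ω = 10.68 rad/s (from 102 rpm).
Crank pin A relative to C: A = (d + r cosθ, r sinθ); lever angle φ = atan2(r sinθ, d + r cosθ).
Differentiating tanφ: φ̇ = rω(d cosθ + r)/(d² + r² + 2dr cosθ).
d² + r² + 2dr cosθ = |CA|² = 0.0153256 m²;  d cosθ + r = -0.068587 m.
|ω_lever| = |0.0538·10.68·-0.068587| / 0.0153256 = 2.5718 rad/s.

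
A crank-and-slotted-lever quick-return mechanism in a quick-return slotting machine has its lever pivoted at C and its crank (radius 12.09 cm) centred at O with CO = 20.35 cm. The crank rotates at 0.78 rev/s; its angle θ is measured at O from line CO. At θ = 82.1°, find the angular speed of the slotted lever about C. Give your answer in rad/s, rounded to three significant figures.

1.40

ω = 4.901 rad/s (from 0.78 rev/s).
Crank pin A relative to C: A = (d + r cosθ, r sinθ); lever angle φ = atan2(r sinθ, d + r cosθ).
Differentiating tanφ: φ̇ = rω(d cosθ + r)/(d² + r² + 2dr cosθ).
d² + r² + 2dr cosθ = |CA|² = 0.0627922 m²;  d cosθ + r = +0.14887 m.
|ω_lever| = |0.1209·4.901·+0.14887| / 0.0627922 = 1.4048 rad/s.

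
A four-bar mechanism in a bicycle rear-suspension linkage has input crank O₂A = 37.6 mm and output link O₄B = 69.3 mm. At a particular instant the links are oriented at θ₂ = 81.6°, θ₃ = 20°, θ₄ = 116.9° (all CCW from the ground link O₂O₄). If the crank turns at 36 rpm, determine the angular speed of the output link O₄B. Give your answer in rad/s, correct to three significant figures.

1.81

ω₂ = 3.77 rad/s (from 36 rpm).
Differentiating the loop-closure r₂e^{iθ₂}+r₃e^{iθ₃}=r₁+r₄e^{iθ₄} gives r₂ω₂e^{iθ₂}+r₃ω₃e^{iθ₃}=r₄ω₄e^{iθ₄}.
Eliminating the other unknown: ω₄ = r₂ω₂ sin(θ₂−θ₃) / [r₄ sin(θ₄−θ₃)].
Numerator sine = +0.87965; denominator sine = +0.99276.
Result = 0.0376·3.77·(+0.87965) / (0.0693·(+0.99276)) = +1.8124 rad/s; magnitude 1.8124 rad/s.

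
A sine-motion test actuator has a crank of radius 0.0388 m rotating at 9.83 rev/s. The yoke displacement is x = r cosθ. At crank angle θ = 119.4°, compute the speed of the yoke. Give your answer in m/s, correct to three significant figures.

2.09

ω = 61.76 rad/s (from 9.83 rev/s).
x = r cosθ ⇒ ẋ = −rω sinθ.
|v| = rω|sinθ| = 0.0388·61.76·|sin 119.4°| = 2.0878 m/s.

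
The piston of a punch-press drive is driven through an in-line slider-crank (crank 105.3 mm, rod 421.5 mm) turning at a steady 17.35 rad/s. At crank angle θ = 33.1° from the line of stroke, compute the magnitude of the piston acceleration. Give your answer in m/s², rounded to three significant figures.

29.9

ω = 17.35 rad/s
x(θ) = r cosθ + √(L² − r² sin²θ); with ω constant, a = ω²·d²x/dθ².
d²x/dθ² = −r cosθ − r²(cos2θ)/√u − r⁴ sin²2θ/(4u^{3/2}),  u = L² − r² sin²θ = 0.174355 m².
Substituting r = 0.1053 m, L = 0.4215 m, θ = 33.1°: d²x/dθ² = -0.099281 m.
a = ω²·d²x/dθ² = (17.35)²·(-0.099281) = -29.886 m/s²;  |a| = 29.886 m/s².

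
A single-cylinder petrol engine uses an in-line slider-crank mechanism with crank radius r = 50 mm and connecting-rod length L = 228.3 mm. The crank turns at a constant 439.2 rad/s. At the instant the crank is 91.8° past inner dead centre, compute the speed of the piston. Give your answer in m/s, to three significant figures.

21.8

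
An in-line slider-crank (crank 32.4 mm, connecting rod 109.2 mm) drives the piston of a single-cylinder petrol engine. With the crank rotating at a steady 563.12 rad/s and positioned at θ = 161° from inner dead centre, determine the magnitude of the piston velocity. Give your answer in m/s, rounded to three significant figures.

4.27

ω = 563.1 rad/s
For an in-line slider-crank, x = r cosθ + √(L² − r² sin²θ), so v = −rω sinθ·[1 + r cosθ/√(L² − r² sin²θ)].
With r = 0.0324 m, L = 0.1092 m, θ = 161°: √(L² − r² sin²θ) = 0.10869 m.
v = −0.0324·563.1·0.32557·[1 + 0.0324·-0.94552/0.10869] = -4.2658 m/s.
|v| = 4.2658 m/s.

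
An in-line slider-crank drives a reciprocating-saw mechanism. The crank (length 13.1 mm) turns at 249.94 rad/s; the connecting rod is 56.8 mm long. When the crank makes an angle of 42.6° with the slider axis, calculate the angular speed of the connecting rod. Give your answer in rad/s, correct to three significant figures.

43.0

ω = 249.9 rad/s
The rod makes angle φ with the slider axis where L sinφ = r sinθ; differentiating, L cosφ·φ̇ = r ω cosθ.
L cosφ = √(L² − r² sin²θ) = 0.056104 m.
|ω_rod| = r ω |cosθ| / √(L² − r² sin²θ) = 0.0131·249.9·0.73610/0.056104 = 42.959 rad/s.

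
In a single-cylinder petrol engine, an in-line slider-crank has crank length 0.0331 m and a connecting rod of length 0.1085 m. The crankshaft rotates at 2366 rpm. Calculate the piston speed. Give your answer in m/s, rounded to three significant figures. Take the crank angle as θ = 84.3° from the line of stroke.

ω = 2π·2366/60 = 247.8 rad/s
For an in-line slider-crank, x = r cosθ + √(L² − r² sin²θ), so v = −rω sinθ·[1 + r cosθ/√(L² − r² sin²θ)].
With r = 0.0331 m, L = 0.1085 m, θ = 84.3°: √(L² − r² sin²θ) = 0.10338 m.
v = −0.0331·247.8·0.99506·[1 + 0.0331·0.09932/0.10338] = -8.42 m/s.
|v| = 8.42 m/s.

8.42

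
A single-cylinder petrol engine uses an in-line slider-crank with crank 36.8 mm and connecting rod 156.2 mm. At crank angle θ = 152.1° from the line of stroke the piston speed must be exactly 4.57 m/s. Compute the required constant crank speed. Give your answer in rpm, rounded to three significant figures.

3210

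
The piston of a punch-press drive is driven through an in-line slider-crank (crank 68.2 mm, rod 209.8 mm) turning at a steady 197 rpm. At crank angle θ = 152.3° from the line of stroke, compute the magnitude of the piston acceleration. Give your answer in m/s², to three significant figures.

20.1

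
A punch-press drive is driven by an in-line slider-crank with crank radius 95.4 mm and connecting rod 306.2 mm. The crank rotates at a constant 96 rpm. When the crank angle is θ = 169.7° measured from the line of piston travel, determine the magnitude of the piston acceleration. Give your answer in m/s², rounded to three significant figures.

6.66

ω = 2π·96/60 = 10.05 rad/s
x(θ) = r cosθ + √(L² − r² sin²θ); with ω constant, a = ω²·d²x/dθ².
d²x/dθ² = −r cosθ − r²(cos2θ)/√u − r⁴ sin²2θ/(4u^{3/2}),  u = L² − r² sin²θ = 0.0934675 m².
Substituting r = 0.0954 m, L = 0.3062 m, θ = 169.7°: d²x/dθ² = +0.065907 m.
a = ω²·d²x/dθ² = (10.05)²·(+0.065907) = +6.6609 m/s²;  |a| = 6.6609 m/s².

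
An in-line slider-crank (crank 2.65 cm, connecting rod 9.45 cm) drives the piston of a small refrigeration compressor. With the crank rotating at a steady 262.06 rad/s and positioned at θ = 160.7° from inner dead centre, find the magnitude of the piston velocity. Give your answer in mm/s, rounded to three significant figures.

ω = 262.1 rad/s
For an in-line slider-crank, x = r cosθ + √(L² − r² sin²θ), so v = −rω sinθ·[1 + r cosθ/√(L² − r² sin²θ)].
With r = 0.0265 m, L = 0.0945 m, θ = 160.7°: √(L² − r² sin²θ) = 0.094093 m.
v = −0.0265·262.1·0.33051·[1 + 0.0265·-0.94380/0.094093] = -1.6852 m/s.
|v| = 1.6852 m/s = 1685.2 mm/s.

1690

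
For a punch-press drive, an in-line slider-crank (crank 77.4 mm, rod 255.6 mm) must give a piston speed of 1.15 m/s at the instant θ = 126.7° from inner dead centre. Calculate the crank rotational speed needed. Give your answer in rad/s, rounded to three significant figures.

For an in-line slider-crank, |v_piston| = rω|sinθ|·[1 + r cosθ/√(L² − r² sin²θ)].
With r = 0.0774 m, L = 0.2556 m, θ = 126.7°: the bracketed kinematic factor |dx/dθ| = 0.05048 m.
ω = v/|dx/dθ| = 1.15/0.05048 = 22.781 rad/s.

22.8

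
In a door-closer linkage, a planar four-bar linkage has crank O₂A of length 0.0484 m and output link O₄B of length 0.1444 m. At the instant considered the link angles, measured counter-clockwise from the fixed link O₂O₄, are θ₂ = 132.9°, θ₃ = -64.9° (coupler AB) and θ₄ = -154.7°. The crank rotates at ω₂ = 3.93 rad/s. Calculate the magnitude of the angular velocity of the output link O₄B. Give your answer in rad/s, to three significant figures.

0.403

ω₂ = 3.93 rad/s
Differentiating the loop-closure r₂e^{iθ₂}+r₃e^{iθ₃}=r₁+r₄e^{iθ₄} gives r₂ω₂e^{iθ₂}+r₃ω₃e^{iθ₃}=r₄ω₄e^{iθ₄}.
Eliminating the other unknown: ω₄ = r₂ω₂ sin(θ₂−θ₃) / [r₄ sin(θ₄−θ₃)].
Numerator sine = -0.30570; denominator sine = -0.99999.
Result = 0.0484·3.93·(-0.30570) / (0.1444·(-0.99999)) = +0.40268 rad/s; magnitude 0.40268 rad/s.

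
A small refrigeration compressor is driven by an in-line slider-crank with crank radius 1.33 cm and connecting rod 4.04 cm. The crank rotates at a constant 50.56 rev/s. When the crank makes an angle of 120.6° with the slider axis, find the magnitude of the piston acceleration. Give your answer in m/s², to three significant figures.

ω = 2π·50.6 = 317.7 rad/s
x(θ) = r cosθ + √(L² − r² sin²θ); with ω constant, a = ω²·d²x/dθ².
d²x/dθ² = −r cosθ − r²(cos2θ)/√u − r⁴ sin²2θ/(4u^{3/2}),  u = L² − r² sin²θ = 0.00150111 m².
Substituting r = 0.0133 m, L = 0.0404 m, θ = 120.6°: d²x/dθ² = +0.0088665 m.
a = ω²·d²x/dθ² = (317.7)²·(+0.0088665) = +894.8 m/s²;  |a| = 894.8 m/s².

895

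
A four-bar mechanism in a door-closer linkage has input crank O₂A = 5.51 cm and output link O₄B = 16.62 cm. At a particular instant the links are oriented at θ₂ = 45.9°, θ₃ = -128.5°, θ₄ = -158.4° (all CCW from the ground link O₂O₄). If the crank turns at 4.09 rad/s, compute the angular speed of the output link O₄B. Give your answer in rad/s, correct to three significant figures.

ω₂ = 4.09 rad/s
Differentiating the loop-closure r₂e^{iθ₂}+r₃e^{iθ₃}=r₁+r₄e^{iθ₄} gives r₂ω₂e^{iθ₂}+r₃ω₃e^{iθ₃}=r₄ω₄e^{iθ₄}.
Eliminating the other unknown: ω₄ = r₂ω₂ sin(θ₂−θ₃) / [r₄ sin(θ₄−θ₃)].
Numerator sine = +0.09758; denominator sine = -0.49849.
Result = 0.0551·4.09·(+0.09758) / (0.1662·(-0.49849)) = -0.26544 rad/s; magnitude 0.26544 rad/s.

0.265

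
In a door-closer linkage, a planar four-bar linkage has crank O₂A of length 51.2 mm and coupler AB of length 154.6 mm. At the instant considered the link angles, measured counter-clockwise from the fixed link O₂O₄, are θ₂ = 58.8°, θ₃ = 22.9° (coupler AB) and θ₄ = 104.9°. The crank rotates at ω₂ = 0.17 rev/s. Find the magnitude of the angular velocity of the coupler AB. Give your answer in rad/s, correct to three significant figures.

ω₂ = 1.068 rad/s (from 0.17 rev/s).
Differentiating the loop-closure r₂e^{iθ₂}+r₃e^{iθ₃}=r₁+r₄e^{iθ₄} gives r₂ω₂e^{iθ₂}+r₃ω₃e^{iθ₃}=r₄ω₄e^{iθ₄}.
Eliminating the other unknown: ω₃ = r₂ω₂ sin(θ₄−θ₂) / [r₃ sin(θ₃−θ₄)].
Numerator sine = +0.72055; denominator sine = -0.99027.
Result = 0.0512·1.068·(+0.72055) / (0.1546·(-0.99027)) = -0.2574 rad/s; magnitude 0.2574 rad/s.

0.257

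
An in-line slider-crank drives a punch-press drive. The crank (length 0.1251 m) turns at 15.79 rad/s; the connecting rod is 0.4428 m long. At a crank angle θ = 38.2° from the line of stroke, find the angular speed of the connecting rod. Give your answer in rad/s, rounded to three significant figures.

ω = 15.79 rad/s
The rod makes angle φ with the slider axis where L sinφ = r sinθ; differentiating, L cosφ·φ̇ = r ω cosθ.
L cosφ = √(L² − r² sin²θ) = 0.43599 m.
|ω_rod| = r ω |cosθ| / √(L² − r² sin²θ) = 0.1251·15.79·0.78586/0.43599 = 3.5605 rad/s.

3.56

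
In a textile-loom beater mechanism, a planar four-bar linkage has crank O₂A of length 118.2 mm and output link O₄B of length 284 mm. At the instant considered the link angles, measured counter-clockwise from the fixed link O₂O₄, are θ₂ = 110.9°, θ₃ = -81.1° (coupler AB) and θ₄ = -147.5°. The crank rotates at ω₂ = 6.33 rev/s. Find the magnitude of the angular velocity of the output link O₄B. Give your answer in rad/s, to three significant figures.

3.76

ω₂ = 39.77 rad/s (from 6.33 rev/s).
Differentiating the loop-closure r₂e^{iθ₂}+r₃e^{iθ₃}=r₁+r₄e^{iθ₄} gives r₂ω₂e^{iθ₂}+r₃ω₃e^{iθ₃}=r₄ω₄e^{iθ₄}.
Eliminating the other unknown: ω₄ = r₂ω₂ sin(θ₂−θ₃) / [r₄ sin(θ₄−θ₃)].
Numerator sine = -0.20791; denominator sine = -0.91636.
Result = 0.1182·39.77·(-0.20791) / (0.284·(-0.91636)) = +3.7557 rad/s; magnitude 3.7557 rad/s.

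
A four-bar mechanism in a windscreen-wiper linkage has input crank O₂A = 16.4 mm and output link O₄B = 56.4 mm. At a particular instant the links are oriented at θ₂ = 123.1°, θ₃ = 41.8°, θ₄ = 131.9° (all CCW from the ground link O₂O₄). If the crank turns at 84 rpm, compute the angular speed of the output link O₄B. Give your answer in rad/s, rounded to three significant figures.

2.53

ω₂ = 8.796 rad/s (from 84 rpm).
Differentiating the loop-closure r₂e^{iθ₂}+r₃e^{iθ₃}=r₁+r₄e^{iθ₄} gives r₂ω₂e^{iθ₂}+r₃ω₃e^{iθ₃}=r₄ω₄e^{iθ₄}.
Eliminating the other unknown: ω₄ = r₂ω₂ sin(θ₂−θ₃) / [r₄ sin(θ₄−θ₃)].
Numerator sine = +0.98849; denominator sine = +1.00000.
Result = 0.0164·8.796·(+0.98849) / (0.0564·(+1.00000)) = +2.5284 rad/s; magnitude 2.5284 rad/s.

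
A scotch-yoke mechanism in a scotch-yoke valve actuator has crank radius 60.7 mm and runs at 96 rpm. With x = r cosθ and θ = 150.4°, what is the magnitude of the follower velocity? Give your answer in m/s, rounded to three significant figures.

ω = 10.05 rad/s (from 96 rpm).
x = r cosθ ⇒ ẋ = −rω sinθ.
|v| = rω|sinθ| = 0.0607·10.05·|sin 150.4°| = 0.30141 m/s.

0.301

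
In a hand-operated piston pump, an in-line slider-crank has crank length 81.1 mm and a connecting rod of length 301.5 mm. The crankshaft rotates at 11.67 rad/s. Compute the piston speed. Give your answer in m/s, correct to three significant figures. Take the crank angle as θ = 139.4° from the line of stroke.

ω = 11.67 rad/s
For an in-line slider-crank, x = r cosθ + √(L² − r² sin²θ), so v = −rω sinθ·[1 + r cosθ/√(L² − r² sin²θ)].
With r = 0.0811 m, L = 0.3015 m, θ = 139.4°: √(L² − r² sin²θ) = 0.29684 m.
v = −0.0811·11.67·0.65077·[1 + 0.0811·-0.75927/0.29684] = -0.48815 m/s.
|v| = 0.48815 m/s.

0.488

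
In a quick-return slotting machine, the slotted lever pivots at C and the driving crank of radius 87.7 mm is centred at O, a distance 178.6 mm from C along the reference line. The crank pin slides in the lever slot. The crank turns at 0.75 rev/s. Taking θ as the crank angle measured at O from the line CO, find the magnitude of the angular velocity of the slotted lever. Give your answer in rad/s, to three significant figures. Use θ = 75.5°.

ω = 4.712 rad/s (from 0.75 rev/s).
Crank pin A relative to C: A = (d + r cosθ, r sinθ); lever angle φ = atan2(r sinθ, d + r cosθ).
Differentiating tanφ: φ̇ = rω(d cosθ + r)/(d² + r² + 2dr cosθ).
d² + r² + 2dr cosθ = |CA|² = 0.0474328 m²;  d cosθ + r = +0.13242 m.
|ω_lever| = |0.0877·4.712·+0.13242| / 0.0474328 = 1.1537 rad/s.

1.15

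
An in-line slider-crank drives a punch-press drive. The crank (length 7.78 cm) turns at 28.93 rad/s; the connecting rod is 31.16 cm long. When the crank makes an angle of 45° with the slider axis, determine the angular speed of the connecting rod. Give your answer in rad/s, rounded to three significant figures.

5.19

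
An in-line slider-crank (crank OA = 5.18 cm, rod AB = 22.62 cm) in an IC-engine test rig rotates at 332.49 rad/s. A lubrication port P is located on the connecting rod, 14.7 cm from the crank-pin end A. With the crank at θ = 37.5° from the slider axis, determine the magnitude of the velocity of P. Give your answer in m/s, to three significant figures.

ω = 332.5 rad/s.  Crank-pin speed |V_A| = rω = 17.223 m/s, perpendicular to OA.
Rod angle: sinφ = −(r/L) sinθ ⇒ φ = -8.014°; ω_rod = −rω cosθ/√(L²−r²sin²θ) = -61.002 rad/s.
V_P = V_A + ω_rod × AP, with AP = 0.147 m along the rod.
Components: V_Px = −rω sinθ − a·ω_rod·sinφ = -11.735 m/s;  V_Py = rω cosθ + a·ω_rod·cosφ = +4.7842 m/s.
|V_P| = √(V_Px² + V_Py²) = 12.673 m/s.

12.7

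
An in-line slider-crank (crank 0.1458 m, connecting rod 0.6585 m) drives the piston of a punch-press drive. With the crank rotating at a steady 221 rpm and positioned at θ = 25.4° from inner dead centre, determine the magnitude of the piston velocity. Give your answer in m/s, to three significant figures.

ω = 2π·221/60 = 23.14 rad/s
For an in-line slider-crank, x = r cosθ + √(L² − r² sin²θ), so v = −rω sinθ·[1 + r cosθ/√(L² − r² sin²θ)].
With r = 0.1458 m, L = 0.6585 m, θ = 25.4°: √(L² − r² sin²θ) = 0.65552 m.
v = −0.1458·23.14·0.42894·[1 + 0.1458·0.90334/0.65552] = -1.7381 m/s.
|v| = 1.7381 m/s.

1.74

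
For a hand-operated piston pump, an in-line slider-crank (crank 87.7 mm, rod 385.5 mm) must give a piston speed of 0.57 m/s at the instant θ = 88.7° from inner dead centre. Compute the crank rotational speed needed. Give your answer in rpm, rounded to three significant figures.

61.8

For an in-line slider-crank, |v_piston| = rω|sinθ|·[1 + r cosθ/√(L² − r² sin²θ)].
With r = 0.0877 m, L = 0.3855 m, θ = 88.7°: the bracketed kinematic factor |dx/dθ| = 0.088142 m.
ω = v/|dx/dθ| = 0.57/0.088142 = 6.4668 rad/s.
N = 60ω/(2π) = 61.754 rpm.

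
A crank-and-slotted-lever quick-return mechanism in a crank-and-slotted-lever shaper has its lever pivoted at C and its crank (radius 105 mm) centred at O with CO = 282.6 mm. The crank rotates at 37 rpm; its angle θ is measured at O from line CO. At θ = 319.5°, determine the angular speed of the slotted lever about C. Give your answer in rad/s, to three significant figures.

ω = 3.875 rad/s (from 37 rpm).
Crank pin A relative to C: A = (d + r cosθ, r sinθ); lever angle φ = atan2(r sinθ, d + r cosθ).
Differentiating tanφ: φ̇ = rω(d cosθ + r)/(d² + r² + 2dr cosθ).
d² + r² + 2dr cosθ = |CA|² = 0.136015 m²;  d cosθ + r = +0.31989 m.
|ω_lever| = |0.105·3.875·+0.31989| / 0.136015 = 0.95683 rad/s.

0.957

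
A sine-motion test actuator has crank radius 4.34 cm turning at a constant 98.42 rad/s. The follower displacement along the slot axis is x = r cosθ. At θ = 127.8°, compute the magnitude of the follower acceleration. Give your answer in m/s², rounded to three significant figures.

258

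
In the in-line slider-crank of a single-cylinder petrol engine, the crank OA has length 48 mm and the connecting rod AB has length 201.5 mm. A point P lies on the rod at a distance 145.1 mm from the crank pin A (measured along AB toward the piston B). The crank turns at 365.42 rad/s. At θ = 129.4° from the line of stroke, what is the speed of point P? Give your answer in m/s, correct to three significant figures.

12.4

ω = 365.4 rad/s.  Crank-pin speed |V_A| = rω = 17.54 m/s, perpendicular to OA.
Rod angle: sinφ = −(r/L) sinθ ⇒ φ = -10.607°; ω_rod = −rω cosθ/√(L²−r²sin²θ) = +56.213 rad/s.
V_P = V_A + ω_rod × AP, with AP = 0.1451 m along the rod.
Components: V_Px = −rω sinθ − a·ω_rod·sinφ = -12.052 m/s;  V_Py = rω cosθ + a·ω_rod·cosφ = -3.1162 m/s.
|V_P| = √(V_Px² + V_Py²) = 12.449 m/s.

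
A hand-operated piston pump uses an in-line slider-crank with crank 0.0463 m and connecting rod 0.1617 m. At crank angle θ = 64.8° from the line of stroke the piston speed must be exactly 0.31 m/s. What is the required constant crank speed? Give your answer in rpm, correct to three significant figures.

62.7

For an in-line slider-crank, |v_piston| = rω|sinθ|·[1 + r cosθ/√(L² − r² sin²θ)].
With r = 0.0463 m, L = 0.1617 m, θ = 64.8°: the bracketed kinematic factor |dx/dθ| = 0.047181 m.
ω = v/|dx/dθ| = 0.31/0.047181 = 6.5704 rad/s.
N = 60ω/(2π) = 62.742 rpm.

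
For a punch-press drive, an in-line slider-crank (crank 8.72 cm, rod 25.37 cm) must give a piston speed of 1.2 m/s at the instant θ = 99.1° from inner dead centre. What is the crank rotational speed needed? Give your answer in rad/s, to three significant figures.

14.8

For an in-line slider-crank, |v_piston| = rω|sinθ|·[1 + r cosθ/√(L² − r² sin²θ)].
With r = 0.0872 m, L = 0.2537 m, θ = 99.1°: the bracketed kinematic factor |dx/dθ| = 0.081127 m.
ω = v/|dx/dθ| = 1.2/0.081127 = 14.792 rad/s.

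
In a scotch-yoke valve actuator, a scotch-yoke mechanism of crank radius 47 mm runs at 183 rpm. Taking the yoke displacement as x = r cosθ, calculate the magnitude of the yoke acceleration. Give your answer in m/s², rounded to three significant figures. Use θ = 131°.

11.3

ω = 19.16 rad/s (from 183 rpm).
x = r cosθ ⇒ ẍ = −rω² cosθ (ω constant).
|a| = rω²|cosθ| = 0.047·(19.16)²·|cos 131°| = 11.324 m/s².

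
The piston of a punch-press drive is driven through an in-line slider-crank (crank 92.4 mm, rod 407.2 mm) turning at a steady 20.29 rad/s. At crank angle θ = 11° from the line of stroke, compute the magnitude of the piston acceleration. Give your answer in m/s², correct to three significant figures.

45.4

ω = 20.29 rad/s
x(θ) = r cosθ + √(L² − r² sin²θ); with ω constant, a = ω²·d²x/dθ².
d²x/dθ² = −r cosθ − r²(cos2θ)/√u − r⁴ sin²2θ/(4u^{3/2}),  u = L² − r² sin²θ = 0.165501 m².
Substituting r = 0.0924 m, L = 0.4072 m, θ = 11°: d²x/dθ² = -0.1102 m.
a = ω²·d²x/dθ² = (20.29)²·(-0.1102) = -45.367 m/s²;  |a| = 45.367 m/s².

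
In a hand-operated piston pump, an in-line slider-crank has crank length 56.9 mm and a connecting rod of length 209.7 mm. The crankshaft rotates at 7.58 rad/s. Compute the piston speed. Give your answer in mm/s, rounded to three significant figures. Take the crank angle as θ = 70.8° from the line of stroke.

445

ω = 7.58 rad/s
For an in-line slider-crank, x = r cosθ + √(L² − r² sin²θ), so v = −rω sinθ·[1 + r cosθ/√(L² − r² sin²θ)].
With r = 0.0569 m, L = 0.2097 m, θ = 70.8°: √(L² − r² sin²θ) = 0.2027 m.
v = −0.0569·7.58·0.94438·[1 + 0.0569·0.32887/0.2027] = -0.44491 m/s.
|v| = 0.44491 m/s = 444.91 mm/s.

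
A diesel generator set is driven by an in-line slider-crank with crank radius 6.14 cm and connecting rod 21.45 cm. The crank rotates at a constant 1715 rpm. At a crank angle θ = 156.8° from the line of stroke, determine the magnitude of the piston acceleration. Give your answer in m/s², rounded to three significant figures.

ω = 2π·1715/60 = 179.6 rad/s
x(θ) = r cosθ + √(L² − r² sin²θ); with ω constant, a = ω²·d²x/dθ².
d²x/dθ² = −r cosθ − r²(cos2θ)/√u − r⁴ sin²2θ/(4u^{3/2}),  u = L² − r² sin²θ = 0.0454252 m².
Substituting r = 0.0614 m, L = 0.2145 m, θ = 156.8°: d²x/dθ² = +0.044044 m.
a = ω²·d²x/dθ² = (179.6)²·(+0.044044) = +1420.6 m/s²;  |a| = 1420.6 m/s².

1420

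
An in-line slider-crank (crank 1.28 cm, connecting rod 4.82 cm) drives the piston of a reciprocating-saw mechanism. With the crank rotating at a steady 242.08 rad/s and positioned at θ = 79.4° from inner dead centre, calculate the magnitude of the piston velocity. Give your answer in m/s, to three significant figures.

ω = 242.1 rad/s
For an in-line slider-crank, x = r cosθ + √(L² − r² sin²θ), so v = −rω sinθ·[1 + r cosθ/√(L² − r² sin²θ)].
With r = 0.0128 m, L = 0.0482 m, θ = 79.4°: √(L² − r² sin²θ) = 0.046529 m.
v = −0.0128·242.1·0.98294·[1 + 0.0128·0.18395/0.046529] = -3.1999 m/s.
|v| = 3.1999 m/s.

3.20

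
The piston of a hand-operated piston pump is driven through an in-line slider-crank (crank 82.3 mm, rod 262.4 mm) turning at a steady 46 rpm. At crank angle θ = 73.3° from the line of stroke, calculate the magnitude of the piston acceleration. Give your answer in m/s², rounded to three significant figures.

ω = 2π·46/60 = 4.817 rad/s
x(θ) = r cosθ + √(L² − r² sin²θ); with ω constant, a = ω²·d²x/dθ².
d²x/dθ² = −r cosθ − r²(cos2θ)/√u − r⁴ sin²2θ/(4u^{3/2}),  u = L² − r² sin²θ = 0.0626398 m².
Substituting r = 0.0823 m, L = 0.2624 m, θ = 73.3°: d²x/dθ² = -0.001278 m.
a = ω²·d²x/dθ² = (4.817)²·(-0.001278) = -0.029656 m/s²;  |a| = 0.029656 m/s².

0.0297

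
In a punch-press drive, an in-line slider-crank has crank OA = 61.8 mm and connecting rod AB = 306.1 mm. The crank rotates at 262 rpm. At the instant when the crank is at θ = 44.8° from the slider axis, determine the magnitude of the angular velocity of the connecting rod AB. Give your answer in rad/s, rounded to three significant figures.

3.97

ω = 27.44 rad/s (converted from 262 rpm).
The rod makes angle φ with the slider axis where L sinφ = r sinθ; differentiating, L cosφ·φ̇ = r ω cosθ.
L cosφ = √(L² − r² sin²θ) = 0.30299 m.
|ω_rod| = r ω |cosθ| / √(L² − r² sin²θ) = 0.0618·27.44·0.70957/0.30299 = 3.9709 rad/s.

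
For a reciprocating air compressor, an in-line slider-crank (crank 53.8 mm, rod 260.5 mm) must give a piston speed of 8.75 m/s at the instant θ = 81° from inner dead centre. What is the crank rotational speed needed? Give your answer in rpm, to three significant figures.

1520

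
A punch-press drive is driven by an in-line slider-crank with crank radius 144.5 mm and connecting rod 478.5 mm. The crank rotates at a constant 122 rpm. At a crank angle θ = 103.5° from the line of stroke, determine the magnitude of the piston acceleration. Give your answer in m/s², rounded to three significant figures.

12.1

ω = 2π·122/60 = 12.78 rad/s
x(θ) = r cosθ + √(L² − r² sin²θ); with ω constant, a = ω²·d²x/dθ².
d²x/dθ² = −r cosθ − r²(cos2θ)/√u − r⁴ sin²2θ/(4u^{3/2}),  u = L² − r² sin²θ = 0.20922 m².
Substituting r = 0.1445 m, L = 0.4785 m, θ = 103.5°: d²x/dθ² = +0.074172 m.
a = ω²·d²x/dθ² = (12.78)²·(+0.074172) = +12.106 m/s²;  |a| = 12.106 m/s².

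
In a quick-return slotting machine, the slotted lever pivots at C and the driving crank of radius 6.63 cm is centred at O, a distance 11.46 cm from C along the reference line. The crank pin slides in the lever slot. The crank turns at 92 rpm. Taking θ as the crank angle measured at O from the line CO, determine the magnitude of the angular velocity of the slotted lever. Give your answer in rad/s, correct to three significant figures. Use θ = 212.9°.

ω = 9.634 rad/s (from 92 rpm).
Crank pin A relative to C: A = (d + r cosθ, r sinθ); lever angle φ = atan2(r sinθ, d + r cosθ).
Differentiating tanφ: φ̇ = rω(d cosθ + r)/(d² + r² + 2dr cosθ).
d² + r² + 2dr cosθ = |CA|² = 0.00477002 m²;  d cosθ + r = -0.02992 m.
|ω_lever| = |0.0663·9.634·-0.02992| / 0.00477002 = 4.0066 rad/s.

4.01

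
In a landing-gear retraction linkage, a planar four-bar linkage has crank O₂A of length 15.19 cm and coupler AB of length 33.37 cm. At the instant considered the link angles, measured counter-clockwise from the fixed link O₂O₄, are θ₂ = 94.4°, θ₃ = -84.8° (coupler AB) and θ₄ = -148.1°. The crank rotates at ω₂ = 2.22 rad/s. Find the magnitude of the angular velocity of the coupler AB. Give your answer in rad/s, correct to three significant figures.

1.00

ω₂ = 2.22 rad/s
Differentiating the loop-closure r₂e^{iθ₂}+r₃e^{iθ₃}=r₁+r₄e^{iθ₄} gives r₂ω₂e^{iθ₂}+r₃ω₃e^{iθ₃}=r₄ω₄e^{iθ₄}.
Eliminating the other unknown: ω₃ = r₂ω₂ sin(θ₄−θ₂) / [r₃ sin(θ₃−θ₄)].
Numerator sine = +0.88701; denominator sine = +0.89337.
Result = 0.1519·2.22·(+0.88701) / (0.3337·(+0.89337)) = +1.0033 rad/s; magnitude 1.0033 rad/s.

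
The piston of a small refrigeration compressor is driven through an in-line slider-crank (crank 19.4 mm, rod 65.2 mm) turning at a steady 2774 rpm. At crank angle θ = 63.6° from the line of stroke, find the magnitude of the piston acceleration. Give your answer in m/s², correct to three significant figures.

430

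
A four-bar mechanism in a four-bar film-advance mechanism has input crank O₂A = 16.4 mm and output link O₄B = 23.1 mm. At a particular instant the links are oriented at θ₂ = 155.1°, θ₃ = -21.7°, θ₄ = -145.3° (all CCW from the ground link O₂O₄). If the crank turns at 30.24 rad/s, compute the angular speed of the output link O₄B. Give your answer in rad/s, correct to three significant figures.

ω₂ = 30.24 rad/s
Differentiating the loop-closure r₂e^{iθ₂}+r₃e^{iθ₃}=r₁+r₄e^{iθ₄} gives r₂ω₂e^{iθ₂}+r₃ω₃e^{iθ₃}=r₄ω₄e^{iθ₄}.
Eliminating the other unknown: ω₄ = r₂ω₂ sin(θ₂−θ₃) / [r₄ sin(θ₄−θ₃)].
Numerator sine = +0.05582; denominator sine = -0.83292.
Result = 0.0164·30.24·(+0.05582) / (0.0231·(-0.83292)) = -1.4388 rad/s; magnitude 1.4388 rad/s.

1.44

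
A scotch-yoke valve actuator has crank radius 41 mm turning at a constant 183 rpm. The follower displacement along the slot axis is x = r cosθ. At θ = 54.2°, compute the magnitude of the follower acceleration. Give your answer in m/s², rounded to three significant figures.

8.81

ω = 19.16 rad/s (from 183 rpm).
x = r cosθ ⇒ ẍ = −rω² cosθ (ω constant).
|a| = rω²|cosθ| = 0.041·(19.16)²·|cos 54.2°| = 8.8078 m/s².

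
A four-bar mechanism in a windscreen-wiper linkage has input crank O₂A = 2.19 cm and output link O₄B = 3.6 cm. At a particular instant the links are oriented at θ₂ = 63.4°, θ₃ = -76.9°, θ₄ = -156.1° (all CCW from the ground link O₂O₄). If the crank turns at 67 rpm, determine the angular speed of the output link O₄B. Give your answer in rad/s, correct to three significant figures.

2.78

ω₂ = 7.016 rad/s (from 67 rpm).
Differentiating the loop-closure r₂e^{iθ₂}+r₃e^{iθ₃}=r₁+r₄e^{iθ₄} gives r₂ω₂e^{iθ₂}+r₃ω₃e^{iθ₃}=r₄ω₄e^{iθ₄}.
Eliminating the other unknown: ω₄ = r₂ω₂ sin(θ₂−θ₃) / [r₄ sin(θ₄−θ₃)].
Numerator sine = +0.63877; denominator sine = -0.98229.
Result = 0.0219·7.016·(+0.63877) / (0.036·(-0.98229)) = -2.7756 rad/s; magnitude 2.7756 rad/s.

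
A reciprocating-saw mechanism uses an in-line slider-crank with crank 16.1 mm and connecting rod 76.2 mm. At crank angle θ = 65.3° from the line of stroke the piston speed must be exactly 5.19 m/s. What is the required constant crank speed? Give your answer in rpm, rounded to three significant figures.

For an in-line slider-crank, |v_piston| = rω|sinθ|·[1 + r cosθ/√(L² − r² sin²θ)].
With r = 0.0161 m, L = 0.0762 m, θ = 65.3°: the bracketed kinematic factor |dx/dθ| = 0.015943 m.
ω = v/|dx/dθ| = 5.19/0.015943 = 325.54 rad/s.
N = 60ω/(2π) = 3108.7 rpm.

3110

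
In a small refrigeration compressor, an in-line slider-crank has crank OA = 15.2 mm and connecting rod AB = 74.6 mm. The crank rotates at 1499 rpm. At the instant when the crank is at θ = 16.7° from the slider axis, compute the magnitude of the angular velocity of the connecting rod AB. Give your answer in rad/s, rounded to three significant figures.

30.7

ω = 157 rad/s (converted from 1499 rpm).
The rod makes angle φ with the slider axis where L sinφ = r sinθ; differentiating, L cosφ·φ̇ = r ω cosθ.
L cosφ = √(L² − r² sin²θ) = 0.074472 m.
|ω_rod| = r ω |cosθ| / √(L² − r² sin²θ) = 0.0152·157·0.95782/0.074472 = 30.688 rad/s.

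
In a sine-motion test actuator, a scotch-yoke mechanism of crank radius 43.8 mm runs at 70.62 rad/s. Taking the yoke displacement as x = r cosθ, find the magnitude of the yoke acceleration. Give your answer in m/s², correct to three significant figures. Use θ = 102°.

ω = 70.62 rad/s
x = r cosθ ⇒ ẍ = −rω² cosθ (ω constant).
|a| = rω²|cosθ| = 0.0438·(70.62)²·|cos 102°| = 45.416 m/s².

45.4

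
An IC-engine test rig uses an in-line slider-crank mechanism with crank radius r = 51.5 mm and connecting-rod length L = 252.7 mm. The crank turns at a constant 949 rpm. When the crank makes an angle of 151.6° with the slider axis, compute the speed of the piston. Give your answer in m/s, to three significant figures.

ω = 2π·949/60 = 99.38 rad/s
For an in-line slider-crank, x = r cosθ + √(L² − r² sin²θ), so v = −rω sinθ·[1 + r cosθ/√(L² − r² sin²θ)].
With r = 0.0515 m, L = 0.2527 m, θ = 151.6°: √(L² − r² sin²θ) = 0.25151 m.
v = −0.0515·99.38·0.47562·[1 + 0.0515·-0.87965/0.25151] = -1.9958 m/s.
|v| = 1.9958 m/s.

2.00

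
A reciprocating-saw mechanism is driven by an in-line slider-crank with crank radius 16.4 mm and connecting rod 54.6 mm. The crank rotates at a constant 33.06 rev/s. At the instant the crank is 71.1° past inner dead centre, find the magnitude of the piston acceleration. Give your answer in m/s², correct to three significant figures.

ω = 2π·33.1 = 207.7 rad/s
x(θ) = r cosθ + √(L² − r² sin²θ); with ω constant, a = ω²·d²x/dθ².
d²x/dθ² = −r cosθ − r²(cos2θ)/√u − r⁴ sin²2θ/(4u^{3/2}),  u = L² − r² sin²θ = 0.00274042 m².
Substituting r = 0.0164 m, L = 0.0546 m, θ = 71.1°: d²x/dθ² = -0.0012999 m.
a = ω²·d²x/dθ² = (207.7)²·(-0.0012999) = -56.09 m/s²;  |a| = 56.09 m/s².

56.1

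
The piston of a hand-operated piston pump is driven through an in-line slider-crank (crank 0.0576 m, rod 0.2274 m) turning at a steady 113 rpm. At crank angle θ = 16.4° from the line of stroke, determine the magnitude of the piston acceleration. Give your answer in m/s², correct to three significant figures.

9.47

ω = 2π·113/60 = 11.83 rad/s
x(θ) = r cosθ + √(L² − r² sin²θ); with ω constant, a = ω²·d²x/dθ².
d²x/dθ² = −r cosθ − r²(cos2θ)/√u − r⁴ sin²2θ/(4u^{3/2}),  u = L² − r² sin²θ = 0.0514463 m².
Substituting r = 0.0576 m, L = 0.2274 m, θ = 16.4°: d²x/dθ² = -0.067621 m.
a = ω²·d²x/dθ² = (11.83)²·(-0.067621) = -9.4688 m/s²;  |a| = 9.4688 m/s².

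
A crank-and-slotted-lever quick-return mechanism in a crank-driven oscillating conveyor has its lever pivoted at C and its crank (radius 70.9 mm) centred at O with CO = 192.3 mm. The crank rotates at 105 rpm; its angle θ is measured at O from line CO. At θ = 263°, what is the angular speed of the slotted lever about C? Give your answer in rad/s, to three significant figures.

ω = 11 rad/s (from 105 rpm).
Crank pin A relative to C: A = (d + r cosθ, r sinθ); lever angle φ = atan2(r sinθ, d + r cosθ).
Differentiating tanφ: φ̇ = rω(d cosθ + r)/(d² + r² + 2dr cosθ).
d² + r² + 2dr cosθ = |CA|² = 0.0386829 m²;  d cosθ + r = +0.047465 m.
|ω_lever| = |0.0709·11·+0.047465| / 0.0386829 = 0.95656 rad/s.

0.957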